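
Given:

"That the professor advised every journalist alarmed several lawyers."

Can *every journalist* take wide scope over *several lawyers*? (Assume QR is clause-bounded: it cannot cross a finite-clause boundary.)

No

Structurally, *every journalist* is inside the sentential subject *that the professor advised every journalist*.
The Sentential Subject Constraint rules out raising the quantifier out of the that-clause subject.
So the wide-scope reading for *every journalist* is blocked.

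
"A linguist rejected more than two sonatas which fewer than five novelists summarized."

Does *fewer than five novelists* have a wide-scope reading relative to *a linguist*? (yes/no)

*fewer than five novelists* occurs within the relative clause *which fewer than five novelists summarized* modifying *more than two sonatas*.
Relative clauses block scope extraction: QR cannot target a position outside the modified NP.
*fewer than five novelists* > *a linguist* would require crossing that boundary, which is illicit.

No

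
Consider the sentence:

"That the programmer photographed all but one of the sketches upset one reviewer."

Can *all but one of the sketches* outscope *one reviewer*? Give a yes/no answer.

No

*all but one of the sketches* is embedded in the sentential subject *that the programmer photographed all but one of the sketches*.
Clausal subjects are scope islands; QR from inside the subject into the matrix is barred.
So the wide-scope reading for *all but one of the sketches* is blocked.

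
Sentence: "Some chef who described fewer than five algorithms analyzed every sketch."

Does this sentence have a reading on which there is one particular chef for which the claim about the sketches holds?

That reading corresponds to *some chef* > *every sketch*.
Surface scope (*some chef* > *every sketch*) is always derivable; islands only block QR, not in-situ interpretation.

Yes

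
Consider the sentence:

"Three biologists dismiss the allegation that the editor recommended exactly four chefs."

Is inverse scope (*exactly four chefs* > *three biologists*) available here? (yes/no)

*exactly four chefs* is embedded in the complex NP *the allegation that the editor recommended exactly four chefs*.
Since the clause is the complement of a nominal head, the CNPC blocks scope extraction.
So the wide-scope reading for *exactly four chefs* is blocked.

No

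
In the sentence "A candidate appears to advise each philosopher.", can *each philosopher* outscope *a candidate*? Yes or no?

Yes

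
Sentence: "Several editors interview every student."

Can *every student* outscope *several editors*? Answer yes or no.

Yes

*every student* is the matrix object and *several editors* the matrix subject; the two are clausemates.
Ordinary QR to a clause-peripheral position gives the wide-scope LF for the lower DP.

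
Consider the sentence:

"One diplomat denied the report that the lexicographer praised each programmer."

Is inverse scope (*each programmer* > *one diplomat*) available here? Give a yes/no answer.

No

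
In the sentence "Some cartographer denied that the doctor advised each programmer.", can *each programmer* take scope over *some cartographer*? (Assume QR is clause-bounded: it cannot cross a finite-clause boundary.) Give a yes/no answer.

*each programmer* sits inside the finite complement clause *that the doctor advised each programmer*.
Given the clause-boundedness assumption, QR cannot cross the finite CP into the matrix.
So *each programmer* cannot raise high enough to outscope *some cartographer*; only the surface ordering *some cartographer* > *each programmer* is available.
(Only the surface reading survives: one fixed cartographer with respect to all the relevant programmers.)

No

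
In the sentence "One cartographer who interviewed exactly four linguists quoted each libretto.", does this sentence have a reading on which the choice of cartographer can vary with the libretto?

The described interpretation is the *each libretto* > *one cartographer* scoping.
*each libretto* sits in the matrix clause, not in the relative clause on *one cartographer*.
QR within a single clause is free, so the lower quantifier may take scope over the higher one.

Yes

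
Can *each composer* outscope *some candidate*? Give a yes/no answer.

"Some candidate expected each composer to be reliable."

ECM infinitives lack a CP barrier, so *each composer* can QR over the matrix subject *some candidate*.
Ordinary QR to a clause-peripheral position gives the wide-scope LF for the lower DP.

Yes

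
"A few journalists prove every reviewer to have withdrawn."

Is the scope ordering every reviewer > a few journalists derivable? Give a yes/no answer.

Yes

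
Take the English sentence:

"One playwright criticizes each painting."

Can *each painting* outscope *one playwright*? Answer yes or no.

Yes

*each painting* and *one playwright* are in the same minimal clause.
Ordinary QR to a clause-peripheral position gives the wide-scope LF for the lower DP.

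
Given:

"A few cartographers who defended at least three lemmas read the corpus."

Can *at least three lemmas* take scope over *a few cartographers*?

No

*at least three lemmas* sits inside the relative clause *who defended at least three lemmas*.
Relative clauses block scope extraction: QR cannot target a position outside the modified NP.
The inverse ordering *at least three lemmas* > *a few cartographers* is therefore underivable.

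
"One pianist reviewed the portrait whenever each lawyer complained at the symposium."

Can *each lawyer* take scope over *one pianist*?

No

The DP *each lawyer* is contained in the adjunct clause *whenever each lawyer complained at the symposium*.
Adverbial clauses are not L-marked, so they are barriers for QR — the quantifier cannot escape the adjunct.
There is no licit LF on which *each lawyer* c-commands *one pianist*.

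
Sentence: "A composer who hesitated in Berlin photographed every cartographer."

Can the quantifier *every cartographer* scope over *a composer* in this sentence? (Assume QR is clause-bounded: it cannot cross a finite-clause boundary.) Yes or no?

Yes

*every cartographer* sits in the matrix clause, not in the relative clause on *a composer*.
With no island boundary between them, the object can take inverse scope over the subject via ordinary QR within the clause.
Both orderings are possible: *a composer* > *every cartographer* and *every cartographer* > *a composer*.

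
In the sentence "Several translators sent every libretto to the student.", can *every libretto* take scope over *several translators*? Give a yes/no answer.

Yes

Both DPs are arguments of the same predicate; there is no clause or island boundary between them.
QR within a single clause is free, so the lower quantifier may take scope over the higher one.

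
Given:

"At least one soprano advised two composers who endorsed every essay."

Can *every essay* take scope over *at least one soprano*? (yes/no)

The target quantifier *every essay* is part of the relative clause *who endorsed every essay* modifying *two composers*.
QR out of a relative clause is ruled out by the relative-clause island constraint.
The inverse ordering *every essay* > *at least one soprano* is therefore underivable.

No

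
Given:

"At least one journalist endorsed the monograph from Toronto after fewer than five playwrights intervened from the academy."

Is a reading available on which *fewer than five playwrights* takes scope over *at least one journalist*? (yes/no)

No

The DP *fewer than five playwrights* is contained in the adjunct clause *after fewer than five playwrights intervened from the academy*.
The adjunct-island constraint bars QR out of an adverbial clause.
So the wide-scope reading for *fewer than five playwrights* is blocked.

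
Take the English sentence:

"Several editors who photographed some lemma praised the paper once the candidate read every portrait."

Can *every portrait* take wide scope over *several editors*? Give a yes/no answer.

No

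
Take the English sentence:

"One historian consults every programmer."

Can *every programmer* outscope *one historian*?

Yes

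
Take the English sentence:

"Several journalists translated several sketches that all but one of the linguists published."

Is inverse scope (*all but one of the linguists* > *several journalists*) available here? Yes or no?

No

*all but one of the linguists* occurs within the relative clause *that all but one of the linguists published* modifying *several sketches*.
Relative clauses are scope islands: a quantifier cannot QR out of a relative clause to take scope in the matrix clause.
So *all but one of the linguists* cannot raise high enough to outscope *several journalists*; only the surface ordering *several journalists* > *all but one of the linguists* is available.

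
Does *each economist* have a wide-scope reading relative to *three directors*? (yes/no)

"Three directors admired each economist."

Yes

Both DPs are arguments of the same predicate; there is no clause or island boundary between them.
QR within a single clause is free, so the lower quantifier may take scope over the higher one.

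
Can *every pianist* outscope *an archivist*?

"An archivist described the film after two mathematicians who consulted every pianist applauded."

No

*every pianist* is embedded in the relative clause *who consulted every pianist*, which is itself inside the adjunct *after two mathematicians who consulted every pianist applauded*.
Even if one barrier were somehow void, the other would still block QR.
*every pianist* is confined to the island and cannot take scope over *an archivist*.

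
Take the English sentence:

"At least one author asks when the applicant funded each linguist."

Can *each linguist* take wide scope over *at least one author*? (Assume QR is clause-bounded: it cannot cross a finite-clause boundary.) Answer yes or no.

No

*each linguist* is embedded in the embedded question *when the applicant funded each linguist*.
An indirect question is a wh-island; the filled [Spec,CP] blocks QR across the CP edge.
So *each linguist* cannot raise to a position above *at least one author*.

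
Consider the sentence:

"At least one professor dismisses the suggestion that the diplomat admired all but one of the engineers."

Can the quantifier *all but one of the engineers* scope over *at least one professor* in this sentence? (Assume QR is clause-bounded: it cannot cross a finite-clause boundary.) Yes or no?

No

*all but one of the engineers* occurs within the complex NP *the suggestion that the diplomat admired all but one of the engineers*.
The complex NP is opaque for QR — the quantifier is frozen inside the noun's complement.
So *all but one of the engineers* cannot raise to a position above *at least one professor*.
(Only the surface reading survives: one fixed professor with respect to all the relevant engineers.)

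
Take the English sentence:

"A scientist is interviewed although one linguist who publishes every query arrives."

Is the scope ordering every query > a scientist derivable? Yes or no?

No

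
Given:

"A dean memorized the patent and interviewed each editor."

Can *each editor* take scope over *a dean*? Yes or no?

No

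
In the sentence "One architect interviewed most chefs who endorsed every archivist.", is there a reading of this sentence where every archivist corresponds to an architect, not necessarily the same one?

No

The paraphrase describes the scope ordering *every archivist* > *one architect*.
*every archivist* is embedded in the relative clause *who endorsed every archivist* modifying *most chefs*.
Relative clauses block scope extraction: QR cannot target a position outside the modified NP.
There is no licit LF on which *every archivist* c-commands *one architect*.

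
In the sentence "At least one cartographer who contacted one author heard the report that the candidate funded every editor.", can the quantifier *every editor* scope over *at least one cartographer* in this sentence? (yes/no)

No

*every editor* is embedded in the complex NP *the report that the candidate funded every editor*.
The complex NP is opaque for QR — the quantifier is frozen inside the noun's complement.
*every editor* is confined to the island and cannot take scope over *at least one cartographer*.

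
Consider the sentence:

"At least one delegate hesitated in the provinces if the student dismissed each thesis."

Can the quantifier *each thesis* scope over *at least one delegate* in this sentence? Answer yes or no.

No

*each thesis* is embedded in the adjunct clause *if the student dismissed each thesis*.
The adjunct-island constraint bars QR out of an adverbial clause.
*each thesis* is confined to the island and cannot take scope over *at least one delegate*.
(Only the surface reading survives: one fixed delegate with respect to all the relevant theses.)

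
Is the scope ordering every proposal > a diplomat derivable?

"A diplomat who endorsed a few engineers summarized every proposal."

Yes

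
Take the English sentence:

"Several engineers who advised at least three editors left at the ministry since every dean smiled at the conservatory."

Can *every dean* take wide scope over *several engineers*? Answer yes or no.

The DP *every dean* is contained in the adjunct clause *since every dean smiled at the conservatory*.
Scope out of an adjunct clause is unavailable: QR respects the adjunct-island constraint.
Hence only narrow scope for *every dean* (under *several engineers*) survives.

No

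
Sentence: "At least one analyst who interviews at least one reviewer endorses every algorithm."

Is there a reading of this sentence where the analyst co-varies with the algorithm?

This is the *every algorithm* > *at least one analyst* reading.
The RC *who interviews at least one reviewer* is an island, but *every algorithm* is not inside it — it is the matrix object, a clausemate of *at least one analyst*.
QR within a single clause is free, so the lower quantifier may take scope over the higher one.

Yes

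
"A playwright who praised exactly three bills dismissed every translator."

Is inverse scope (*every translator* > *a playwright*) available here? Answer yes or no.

Yes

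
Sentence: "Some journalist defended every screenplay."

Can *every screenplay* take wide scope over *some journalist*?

*every screenplay* is the matrix object and *some journalist* the matrix subject; the two are clausemates.
No island intervenes, so both surface and inverse scope are derivable.
So *every screenplay* > *some journalist* is among the available readings.

Yes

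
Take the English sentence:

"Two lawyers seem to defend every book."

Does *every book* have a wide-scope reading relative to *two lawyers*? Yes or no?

Yes

Raising constructions are monoclausal for scope purposes; *every book* is not separated from *two lawyers* by any island.
No island intervenes, so both surface and inverse scope are derivable.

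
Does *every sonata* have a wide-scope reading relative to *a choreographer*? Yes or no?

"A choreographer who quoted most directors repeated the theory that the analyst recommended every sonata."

The DP *every sonata* is contained in the complex NP *the theory that the analyst recommended every sonata*.
Noun-complement clauses are scope islands (the Complex NP Constraint): a quantifier inside one cannot scope into the matrix.
*every sonata* is confined to the island and cannot take scope over *a choreographer*.

No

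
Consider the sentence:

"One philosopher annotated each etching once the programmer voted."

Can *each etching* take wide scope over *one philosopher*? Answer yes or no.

Yes

The adjunct island is irrelevant here — *each etching* and *one philosopher* are both in the matrix clause.
No island intervenes, so both surface and inverse scope are derivable.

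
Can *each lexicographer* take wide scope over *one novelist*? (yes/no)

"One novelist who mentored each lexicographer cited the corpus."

No

The DP *each lexicographer* is contained in the relative clause *who mentored each lexicographer*.
Relative clauses block scope extraction: QR cannot target a position outside the modified NP.
*each lexicographer* is confined to the island and cannot take scope over *one novelist*.
(Only the surface reading survives: one fixed novelist with respect to all the relevant lexicographers.)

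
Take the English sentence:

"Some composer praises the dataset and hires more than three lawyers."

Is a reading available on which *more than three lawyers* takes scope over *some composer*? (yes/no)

No

*more than three lawyers* occurs within one conjunct of the coordinate structure (*hires more than three lawyers*).
Coordinate structures are islands for non-across-the-board movement, QR included.
*more than three lawyers* is confined to the island and cannot take scope over *some composer*.
(Only the surface reading survives: one fixed composer with respect to all the relevant lawyers.)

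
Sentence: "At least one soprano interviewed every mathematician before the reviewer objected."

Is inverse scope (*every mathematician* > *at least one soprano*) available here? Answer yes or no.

Yes

*every mathematician* is a matrix argument; the adjunct is an island but the target quantifier is outside it.
With no island boundary between them, the object can take inverse scope over the subject via ordinary QR within the clause.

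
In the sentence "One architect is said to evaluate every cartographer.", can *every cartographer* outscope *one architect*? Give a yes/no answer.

Yes

Raising constructions are monoclausal for scope purposes; *every cartographer* is not separated from *one architect* by any island.
Clause-internal QR can adjoin the lower DP above the subject, yielding the inverse reading.
The sentence is scopally ambiguous between *one architect* > *every cartographer* and *every cartographer* > *one architect*.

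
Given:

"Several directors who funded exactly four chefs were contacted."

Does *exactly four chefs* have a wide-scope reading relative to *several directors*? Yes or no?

*exactly four chefs* is embedded in the relative clause *who funded exactly four chefs*.
The relative clause forms an island for QR, so the quantifier is confined to the head noun's restrictor.
So the wide-scope reading for *exactly four chefs* is blocked.

No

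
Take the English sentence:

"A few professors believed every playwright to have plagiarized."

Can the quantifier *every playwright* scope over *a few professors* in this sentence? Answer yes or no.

Yes

*every playwright* is the subject of an ECM infinitive — the infinitival complement of an ECM verb is not a scope island, so *every playwright* can raise into the matrix clause.
With no island boundary between them, the object can take inverse scope over the subject via ordinary QR within the clause.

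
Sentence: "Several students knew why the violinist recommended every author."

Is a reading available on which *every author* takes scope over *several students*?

*every author* is embedded in the embedded question *why the violinist recommended every author*.
QR across an interrogative CP boundary is ruled out as a wh-island violation.
So the wide-scope reading for *every author* is blocked.

No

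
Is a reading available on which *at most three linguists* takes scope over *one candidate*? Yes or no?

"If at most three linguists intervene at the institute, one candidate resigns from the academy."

No

The DP *at most three linguists* is contained in the adjunct clause *if at most three linguists intervene at the institute*.
Scope out of an adjunct clause is unavailable: QR respects the adjunct-island constraint.
The ordering *at most three linguists* > *one candidate* is therefore underivable.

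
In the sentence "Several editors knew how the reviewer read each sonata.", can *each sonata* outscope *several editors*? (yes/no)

No

Structurally, *each sonata* is inside the embedded question *how the reviewer read each sonata*.
QR across an interrogative CP boundary is ruled out as a wh-island violation.
There is no licit LF on which *each sonata* c-commands *several editors*.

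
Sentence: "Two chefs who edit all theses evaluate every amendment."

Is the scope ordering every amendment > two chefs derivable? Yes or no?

Although the sentence contains a relative clause (*who edit all theses*), *every amendment* is outside it, in the matrix VP.
Since no island is crossed, the inverse ordering is licensed alongside surface scope.
Both orderings are possible: *two chefs* > *every amendment* and *every amendment* > *two chefs*.

Yes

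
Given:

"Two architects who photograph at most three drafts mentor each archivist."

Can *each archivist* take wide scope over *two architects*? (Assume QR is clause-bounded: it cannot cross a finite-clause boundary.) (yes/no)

*each archivist* sits in the matrix clause, not in the relative clause on *two architects*.
Nothing blocks QR of the lower DP to a position above the higher one, so inverse scope is available.
The sentence is scopally ambiguous between *two architects* > *each archivist* and *each archivist* > *two architects*.

Yes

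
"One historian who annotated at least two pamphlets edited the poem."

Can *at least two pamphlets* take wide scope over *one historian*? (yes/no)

No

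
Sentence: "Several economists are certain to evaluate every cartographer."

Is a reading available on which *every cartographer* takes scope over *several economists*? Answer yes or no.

Raising constructions are monoclausal for scope purposes; *every cartographer* is not separated from *several economists* by any island.
No island intervenes, so both surface and inverse scope are derivable.

Yes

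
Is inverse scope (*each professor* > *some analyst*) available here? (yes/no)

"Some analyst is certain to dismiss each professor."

Yes

The matrix predicate is a raising verb, whose infinitival complement is not a scope island — *each professor* can QR into the matrix clause.
Ordinary QR to a clause-peripheral position gives the wide-scope LF for the lower DP.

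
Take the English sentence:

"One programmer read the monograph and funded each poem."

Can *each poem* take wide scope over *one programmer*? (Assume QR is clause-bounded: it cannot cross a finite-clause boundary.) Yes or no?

*each poem* sits inside one conjunct of the coordinate structure (*funded each poem*).
Asymmetric QR out of one conjunct violates the Coordinate Structure Constraint.
Hence only narrow scope for *each poem* (under *one programmer*) survives.

No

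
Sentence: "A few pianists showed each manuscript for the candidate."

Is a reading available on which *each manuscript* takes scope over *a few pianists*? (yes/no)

Yes

Both DPs are arguments of the same predicate; there is no clause or island boundary between them.
No island intervenes, so both surface and inverse scope are derivable.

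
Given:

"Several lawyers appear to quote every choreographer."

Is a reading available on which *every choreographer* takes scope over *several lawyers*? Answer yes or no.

Yes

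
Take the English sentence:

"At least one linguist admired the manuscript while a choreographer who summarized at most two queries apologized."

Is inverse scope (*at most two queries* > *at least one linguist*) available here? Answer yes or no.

*at most two queries* sits inside the relative clause *who summarized at most two queries*, which is itself inside the adjunct *while a choreographer who summarized at most two queries apologized*.
Two island boundaries intervene — the relative clause and the adjunct. Either alone would block QR.
*at most two queries* is confined to the island and cannot take scope over *at least one linguist*.

No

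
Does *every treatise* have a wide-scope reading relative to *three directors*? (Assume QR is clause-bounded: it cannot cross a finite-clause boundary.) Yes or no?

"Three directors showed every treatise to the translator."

Yes

*three directors* and *every treatise* are co-arguments of the matrix verb, with nothing but a clause-internal boundary between them.
Since no island is crossed, the inverse ordering is licensed alongside surface scope.
The sentence is scopally ambiguous between *three directors* > *every treatise* and *every treatise* > *three directors*.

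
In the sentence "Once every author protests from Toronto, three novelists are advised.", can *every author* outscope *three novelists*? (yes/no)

The target quantifier *every author* is part of the adjunct clause *once every author protests from Toronto*.
Since the clause is an adjunct (not a complement), the Adjunct Condition blocks QR across its edge.
There is no licit LF on which *every author* c-commands *three novelists*.

No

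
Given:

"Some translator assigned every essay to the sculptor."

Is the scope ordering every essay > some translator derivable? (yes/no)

*some translator* and *every essay* are co-arguments of the matrix verb, with nothing but a clause-internal boundary between them.
Clause-internal QR can adjoin the lower DP above the subject, yielding the inverse reading.

Yes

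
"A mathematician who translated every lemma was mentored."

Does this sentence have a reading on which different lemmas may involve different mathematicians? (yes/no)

This is the *every lemma* > *a mathematician* reading.
The DP *every lemma* is contained in the relative clause *who translated every lemma*.
QR out of a relative clause is ruled out by the relative-clause island constraint.
The inverse ordering *every lemma* > *a mathematician* is therefore underivable.

No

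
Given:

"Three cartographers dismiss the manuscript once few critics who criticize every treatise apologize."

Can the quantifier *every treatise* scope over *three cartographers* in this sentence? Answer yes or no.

No

*every treatise* sits inside the relative clause *who criticize every treatise*, which is itself inside the adjunct *once few critics who criticize every treatise apologize*.
Nested islands: the RC island is itself inside an adjunct island, so wide scope is doubly excluded.
So *every treatise* cannot raise to a position above *three cartographers*.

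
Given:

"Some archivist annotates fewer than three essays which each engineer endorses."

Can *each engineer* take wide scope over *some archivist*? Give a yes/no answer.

No

*each engineer* sits inside the relative clause *which each engineer endorses* modifying *fewer than three essays*.
Quantifiers inside a relative clause are trapped there; the RC boundary blocks QR.
*each engineer* > *some archivist* would require crossing that boundary, which is illicit.
(Only the surface reading survives: one fixed archivist with respect to all the relevant engineers.)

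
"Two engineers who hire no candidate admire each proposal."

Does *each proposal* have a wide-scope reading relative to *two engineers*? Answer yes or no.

Yes

*each proposal* sits in the matrix clause, not in the relative clause on *two engineers*.
QR within a single clause is free, so the lower quantifier may take scope over the higher one.
The sentence is scopally ambiguous between *two engineers* > *each proposal* and *each proposal* > *two engineers*.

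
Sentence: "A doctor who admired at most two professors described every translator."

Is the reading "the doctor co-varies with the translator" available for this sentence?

Yes

That reading corresponds to *every translator* > *a doctor*.
The relative clause *who admired at most two professors* modifies *a doctor*, but *every translator* is not inside that relative clause — it is an argument of the matrix verb.
Ordinary QR to a clause-peripheral position gives the wide-scope LF for the lower DP.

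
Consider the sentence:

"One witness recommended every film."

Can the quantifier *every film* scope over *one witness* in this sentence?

*every film* and *one witness* are in the same minimal clause.
Since no island is crossed, the inverse ordering is licensed alongside surface scope.
The sentence is scopally ambiguous between *one witness* > *every film* and *every film* > *one witness*.

Yes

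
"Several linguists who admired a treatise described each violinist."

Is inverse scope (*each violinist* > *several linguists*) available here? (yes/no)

Yes

Although the sentence contains a relative clause (*who admired a treatise*), *each violinist* is outside it, in the matrix VP.
Clause-internal QR can adjoin the lower DP above the subject, yielding the inverse reading.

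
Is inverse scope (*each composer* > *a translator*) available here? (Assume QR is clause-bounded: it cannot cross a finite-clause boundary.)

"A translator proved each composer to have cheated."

*each composer* is the subject of an ECM infinitive — the infinitival complement of an ECM verb is not a scope island, so *each composer* can raise into the matrix clause.
No island intervenes, so both surface and inverse scope are derivable.

Yes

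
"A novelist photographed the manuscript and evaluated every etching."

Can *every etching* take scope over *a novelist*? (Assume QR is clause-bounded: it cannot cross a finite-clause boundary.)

*every etching* is embedded in one conjunct of the coordinate structure (*evaluated every etching*).
A quantifier cannot raise out of one conjunct of a coordination across the whole coordinate structure — the CSC applies to QR.
So *every etching* cannot raise high enough to outscope *a novelist*; only the surface ordering *a novelist* > *every etching* is available.
(Only the surface reading survives: one fixed novelist with respect to all the relevant etchings.)

No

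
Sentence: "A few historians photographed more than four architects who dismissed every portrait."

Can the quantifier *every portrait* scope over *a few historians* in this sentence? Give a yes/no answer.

*every portrait* sits inside the relative clause *who dismissed every portrait* modifying *more than four architects*.
Relative clauses block scope extraction: QR cannot target a position outside the modified NP.
So *every portrait* cannot raise high enough to outscope *a few historians*; only the surface ordering *a few historians* > *every portrait* is available.

No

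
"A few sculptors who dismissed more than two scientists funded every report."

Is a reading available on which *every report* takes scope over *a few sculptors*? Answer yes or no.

Yes

The RC *who dismissed more than two scientists* is an island, but *every report* is not inside it — it is the matrix object, a clausemate of *a few sculptors*.
QR within a single clause is free, so the lower quantifier may take scope over the higher one.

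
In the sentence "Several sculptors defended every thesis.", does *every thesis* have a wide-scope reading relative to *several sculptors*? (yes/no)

*every thesis* is the matrix object and *several sculptors* the matrix subject; the two are clausemates.
QR within a single clause is free, so the lower quantifier may take scope over the higher one.

Yes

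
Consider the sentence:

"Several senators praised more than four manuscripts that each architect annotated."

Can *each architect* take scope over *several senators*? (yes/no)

Structurally, *each architect* is inside the relative clause *that each architect annotated* modifying *more than four manuscripts*.
QR out of a relative clause is ruled out by the relative-clause island constraint.
*each architect* > *several senators* would require crossing that boundary, which is illicit.

No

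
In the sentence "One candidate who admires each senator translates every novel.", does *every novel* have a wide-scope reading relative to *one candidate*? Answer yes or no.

Yes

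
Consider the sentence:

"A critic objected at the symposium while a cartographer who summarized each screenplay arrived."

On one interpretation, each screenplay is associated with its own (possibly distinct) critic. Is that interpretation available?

No

This is the *each screenplay* > *a critic* reading.
The DP *each screenplay* is contained in the relative clause *who summarized each screenplay*, which is itself inside the adjunct *while a cartographer who summarized each screenplay arrived*.
Nested islands: the RC island is itself inside an adjunct island, so wide scope is doubly excluded.
So *each screenplay* cannot raise to a position above *a critic*.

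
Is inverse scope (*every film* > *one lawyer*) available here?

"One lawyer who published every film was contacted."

*every film* sits inside the relative clause *who published every film*.
Relative clauses are scope islands: a quantifier cannot QR out of a relative clause to take scope in the matrix clause.
So *every film* cannot raise high enough to outscope *one lawyer*; only the surface ordering *one lawyer* > *every film* is available.

No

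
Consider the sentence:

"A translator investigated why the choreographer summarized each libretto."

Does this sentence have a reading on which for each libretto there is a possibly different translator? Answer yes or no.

This is the *each libretto* > *a translator* reading.
*each libretto* occurs within the embedded question *why the choreographer summarized each libretto*.
An indirect question is a wh-island; the filled [Spec,CP] blocks QR across the CP edge.
So the wide-scope reading for *each libretto* is blocked.
(Only the surface reading survives: one fixed translator with respect to all the relevant librettos.)

No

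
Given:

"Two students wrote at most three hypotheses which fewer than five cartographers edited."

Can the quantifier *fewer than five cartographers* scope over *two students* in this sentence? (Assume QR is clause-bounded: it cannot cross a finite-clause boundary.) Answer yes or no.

The DP *fewer than five cartographers* is contained in the relative clause *which fewer than five cartographers edited* modifying *at most three hypotheses*.
Relative clauses block scope extraction: QR cannot target a position outside the modified NP.
So *fewer than five cartographers* cannot raise to a position above *two students*.

No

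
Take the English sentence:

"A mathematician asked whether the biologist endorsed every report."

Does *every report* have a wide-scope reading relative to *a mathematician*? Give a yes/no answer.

No

*every report* sits inside the embedded question *whether the biologist endorsed every report*.
Embedded questions are wh-islands: a quantifier inside an indirect question cannot QR into the matrix clause.
*every report* > *a mathematician* would require crossing that boundary, which is illicit.
(Only the surface reading survives: one fixed mathematician with respect to all the relevant reports.)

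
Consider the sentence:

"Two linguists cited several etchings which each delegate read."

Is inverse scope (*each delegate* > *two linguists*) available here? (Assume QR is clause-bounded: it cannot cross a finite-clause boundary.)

*each delegate* is embedded in the relative clause *which each delegate read* modifying *several etchings*.
QR out of a relative clause is ruled out by the relative-clause island constraint.
The inverse ordering *each delegate* > *two linguists* is therefore underivable.

No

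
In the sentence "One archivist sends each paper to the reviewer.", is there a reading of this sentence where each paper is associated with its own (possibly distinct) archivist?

Yes

The paraphrase describes the scope ordering *each paper* > *one archivist*.
*each paper* and *one archivist* are in the same minimal clause.
With no island boundary between them, the object can take inverse scope over the subject via ordinary QR within the clause.
The sentence is scopally ambiguous between *one archivist* > *each paper* and *each paper* > *one archivist*.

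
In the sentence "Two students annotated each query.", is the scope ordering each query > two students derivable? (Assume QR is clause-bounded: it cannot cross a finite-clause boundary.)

Yes

*each query* and *two students* are in the same minimal clause.
Clause-internal QR can adjoin the lower DP above the subject, yielding the inverse reading.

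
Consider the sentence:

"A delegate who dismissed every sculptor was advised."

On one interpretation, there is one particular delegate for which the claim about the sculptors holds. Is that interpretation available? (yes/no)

Yes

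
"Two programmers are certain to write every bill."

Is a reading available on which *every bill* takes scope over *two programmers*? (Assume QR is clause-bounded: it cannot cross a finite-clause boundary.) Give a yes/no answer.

Yes

Raising constructions are monoclausal for scope purposes; *every bill* is not separated from *two programmers* by any island.
Nothing blocks QR of the lower DP to a position above the higher one, so inverse scope is available.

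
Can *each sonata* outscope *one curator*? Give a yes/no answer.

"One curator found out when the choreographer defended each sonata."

No

The DP *each sonata* is contained in the embedded question *when the choreographer defended each sonata*.
QR across an interrogative CP boundary is ruled out as a wh-island violation.
Hence only narrow scope for *each sonata* (under *one curator*) survives.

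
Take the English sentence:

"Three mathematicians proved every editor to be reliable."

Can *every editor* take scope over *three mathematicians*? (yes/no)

Yes

This is an ECM construction: *every editor* is the infinitival subject, Case-marked by the matrix verb, and the infinitive is transparent for QR.
With no island boundary between them, the object can take inverse scope over the subject via ordinary QR within the clause.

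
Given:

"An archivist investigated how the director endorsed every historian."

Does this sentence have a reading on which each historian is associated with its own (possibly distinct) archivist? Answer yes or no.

No

This is the *every historian* > *an archivist* reading.
The DP *every historian* is contained in the embedded question *how the director endorsed every historian*.
The wh-island constraint blocks QR out of an embedded interrogative.
So *every historian* cannot raise high enough to outscope *an archivist*; only the surface ordering *an archivist* > *every historian* is available.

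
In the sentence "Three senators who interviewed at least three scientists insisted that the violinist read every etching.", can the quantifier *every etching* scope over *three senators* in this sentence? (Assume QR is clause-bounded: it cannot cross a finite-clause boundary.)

No

Structurally, *every etching* is inside the finite complement clause *that the violinist read every etching*.
Under clause-bounded QR, a quantifier in an embedded finite clause cannot raise into the matrix clause.
*every etching* is confined to the island and cannot take scope over *three senators*.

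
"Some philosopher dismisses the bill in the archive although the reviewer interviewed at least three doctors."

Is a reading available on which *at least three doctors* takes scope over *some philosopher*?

No

*at least three doctors* sits inside the adjunct clause *although the reviewer interviewed at least three doctors*.
Adjuncts are opaque for quantifier raising; a quantifier in an adjunct stays inside it.
So *at least three doctors* cannot raise high enough to outscope *some philosopher*; only the surface ordering *some philosopher* > *at least three doctors* is available.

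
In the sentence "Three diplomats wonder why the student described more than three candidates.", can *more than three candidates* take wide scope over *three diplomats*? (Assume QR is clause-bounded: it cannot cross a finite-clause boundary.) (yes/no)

*more than three candidates* sits inside the embedded question *why the student described more than three candidates*.
Embedded wh-clauses are opaque for QR, so the quantifier stays inside the question.
So the wide-scope reading for *more than three candidates* is blocked.

No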